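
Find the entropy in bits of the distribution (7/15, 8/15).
0.9968 bits

Shannon entropy is H(X) = -Σ p(x) log p(x).

For P = (7/15, 8/15):
H = -7/15 × log_2(7/15) -8/15 × log_2(8/15)
H = 0.9968 bits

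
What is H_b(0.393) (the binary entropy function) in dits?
0.2910 dits

The binary entropy function is:
H(p) = -p log(p) - (1-p) log(1-p)

H(0.393) = -0.393 × log_10(0.393) - 0.607 × log_10(0.607)
H(0.393) = 0.2910 dits

Note: Binary entropy is maximized at p=0.5 (H=1 bit) and minimized at p=0 or p=1 (H=0).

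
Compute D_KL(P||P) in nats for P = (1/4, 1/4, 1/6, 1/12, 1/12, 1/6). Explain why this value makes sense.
0.0000 nats

KL divergence satisfies the Gibbs inequality: D_KL(P||Q) ≥ 0 for all distributions P, Q.

D_KL(P||Q) = Σ p(x) log(p(x)/q(x))
Each term is p(x) × log_e(p(x)/p(x)) = p(x) × log_e(1) = 0, so the sum is 0.
D_KL(P||Q) = 0.0000 nats

When P = Q, the KL divergence is exactly 0, as there is no 'divergence' between identical distributions.

This non-negativity is a fundamental property: relative entropy cannot be negative because it measures how different Q is from P.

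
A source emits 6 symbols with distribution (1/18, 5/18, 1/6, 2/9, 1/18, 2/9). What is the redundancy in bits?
0.2131 bits

Redundancy measures how far a source is from maximum entropy:
R = H_max - H(X)

Maximum entropy for 6 symbols: H_max = log_2(6) = 2.5850 bits
Actual entropy: H(X) = 2.3719 bits
Redundancy: R = 2.5850 - 2.3719 = 0.2131 bits

This redundancy represents potential for compression: the source could be compressed by 0.2131 bits per symbol.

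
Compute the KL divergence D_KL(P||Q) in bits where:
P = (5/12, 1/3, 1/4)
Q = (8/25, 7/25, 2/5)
0.0730 bits

KL divergence: D_KL(P||Q) = Σ p(x) log(p(x)/q(x))

Computing term by term:
  x=0: 5/12 × log_2[(5/12)/(8/25)] = 5/12 × 0.3808 = 0.1587
  x=1: 1/3 × log_2[(1/3)/(7/25)] = 1/3 × 0.2515 = 0.0838
  x=2: 1/4 × log_2[(1/4)/(2/5)] = 1/4 × -0.6781 = -0.1695

D_KL(P||Q) = 0.0730 bits

Note: KL divergence is always non-negative and equals 0 iff P = Q.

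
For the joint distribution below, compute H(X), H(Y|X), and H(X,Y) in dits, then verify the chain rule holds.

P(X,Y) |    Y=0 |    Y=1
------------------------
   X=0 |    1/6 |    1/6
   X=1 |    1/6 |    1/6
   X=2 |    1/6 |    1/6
H(X,Y) = 0.7782, H(X) = 0.4771, H(Y|X) = 0.3010 (all in dits)

Chain rule: H(X,Y) = H(X) + H(Y|X)

Left side — joint entropy directly:
H(X,Y) = -Σ p(x,y) log p(x,y) = 0.7782 dits

Right side — compute H(Y|X) from the conditional distributions:
P(X) = (1/3, 1/3, 1/3), so H(X) = 0.4771 dits
H(Y|X) = Σ_x P(X=x) · H(Y|X=x):
  P(Y|X=0) = (1/2, 1/2), H(Y|X=0) = 0.3010, weight P(X=0) = 1/3
  P(Y|X=1) = (1/2, 1/2), H(Y|X=1) = 0.3010, weight P(X=1) = 1/3
  P(Y|X=2) = (1/2, 1/2), H(Y|X=2) = 0.3010, weight P(X=2) = 1/3
H(Y|X) = 0.3010 dits

H(X) + H(Y|X) = 0.4771 + 0.3010 = 0.7782 dits

Both sides equal 0.7782 dits. ✓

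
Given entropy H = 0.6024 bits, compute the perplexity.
1.5182

Perplexity is 2^H (or exp(H) for natural log).

H = 0.6024 bits
Perplexity = 2^0.6024 = 1.5182

Interpretation: The model's uncertainty is equivalent to choosing uniformly among 1.5 options.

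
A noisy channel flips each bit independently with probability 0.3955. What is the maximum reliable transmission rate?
0.0317 bits

For a binary symmetric channel (BSC) with error probability p:
Capacity C = 1 - H(p) bits per symbol

where H(p) = -p log₂(p) - (1-p) log₂(1-p) is the binary entropy function.

H(0.3955) = 0.9683 bits
C = 1 - 0.9683 = 0.0317 bits per symbol

This means we can reliably transmit up to 0.0317 bits of information per channel use.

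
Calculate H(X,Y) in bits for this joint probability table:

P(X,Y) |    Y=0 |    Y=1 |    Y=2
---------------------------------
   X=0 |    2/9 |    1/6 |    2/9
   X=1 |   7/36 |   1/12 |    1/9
2.5056 bits

Joint entropy is H(X,Y) = -Σ_{x,y} p(x,y) log p(x,y).

Summing over all non-zero entries:
H(X,Y) = -[2/9·log_2(2/9) + 1/6·log_2(1/6) + 2/9·log_2(2/9) + 7/36·log_2(7/36) + 1/12·log_2(1/12) + 1/9·log_2(1/9)]
H(X,Y) = 2.5056 bits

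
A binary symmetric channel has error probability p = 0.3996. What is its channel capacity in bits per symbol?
0.0293 bits

For a binary symmetric channel (BSC) with error probability p:
Capacity C = 1 - H(p) bits per symbol

where H(p) = -p log₂(p) - (1-p) log₂(1-p) is the binary entropy function.

H(0.3996) = 0.9707 bits
C = 1 - 0.9707 = 0.0293 bits per symbol

This means we can reliably transmit up to 0.0293 bits of information per channel use.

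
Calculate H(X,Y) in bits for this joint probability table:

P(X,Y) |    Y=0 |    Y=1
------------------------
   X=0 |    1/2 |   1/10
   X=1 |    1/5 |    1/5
1.7610 bits

Joint entropy is H(X,Y) = -Σ_{x,y} p(x,y) log p(x,y).

Summing over all non-zero entries:
H(X,Y) = -[1/2·log_2(1/2) + 1/10·log_2(1/10) + 1/5·log_2(1/5) + 1/5·log_2(1/5)]
H(X,Y) = 1.7610 bits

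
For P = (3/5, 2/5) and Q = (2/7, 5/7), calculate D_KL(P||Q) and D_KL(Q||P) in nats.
D_KL(P||Q) = 0.2132, D_KL(Q||P) = 0.2022

KL divergence is not symmetric: D_KL(P||Q) ≠ D_KL(Q||P) in general.

D_KL(P||Q) = 0.2132 nats
D_KL(Q||P) = 0.2022 nats

No, they are not equal!

This asymmetry is why KL divergence is not a true distance metric.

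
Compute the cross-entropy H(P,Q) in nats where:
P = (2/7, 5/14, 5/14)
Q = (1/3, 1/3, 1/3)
1.0986 nats

Cross-entropy: H(P,Q) = -Σ p(x) log q(x)

Alternatively: H(P,Q) = H(P) + D_KL(P||Q)
H(P) = 1.0934 nats
D_KL(P||Q) = 0.0052 nats

H(P,Q) = 1.0934 + 0.0052 = 1.0986 nats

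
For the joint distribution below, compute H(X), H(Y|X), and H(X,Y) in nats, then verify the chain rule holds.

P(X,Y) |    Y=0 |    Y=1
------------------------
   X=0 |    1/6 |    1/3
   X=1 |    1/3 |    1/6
H(X,Y) = 1.3297, H(X) = 0.6931, H(Y|X) = 0.6365 (all in nats)

Chain rule: H(X,Y) = H(X) + H(Y|X)

Left side — joint entropy directly:
H(X,Y) = -Σ p(x,y) log p(x,y) = 1.3297 nats

Right side — compute H(Y|X) from the conditional distributions:
P(X) = (1/2, 1/2), so H(X) = 0.6931 nats
H(Y|X) = Σ_x P(X=x) · H(Y|X=x):
  P(Y|X=0) = (1/3, 2/3), H(Y|X=0) = 0.6365, weight P(X=0) = 1/2
  P(Y|X=1) = (2/3, 1/3), H(Y|X=1) = 0.6365, weight P(X=1) = 1/2
H(Y|X) = 0.6365 nats

H(X) + H(Y|X) = 0.6931 + 0.6365 = 1.3297 nats

Both sides equal 1.3297 nats. ✓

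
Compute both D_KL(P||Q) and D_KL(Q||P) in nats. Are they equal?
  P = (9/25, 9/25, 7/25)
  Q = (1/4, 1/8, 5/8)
D_KL(P||Q) = 0.2872, D_KL(Q||P) = 0.2785

KL divergence is not symmetric: D_KL(P||Q) ≠ D_KL(Q||P) in general.

D_KL(P||Q) = 0.2872 nats
D_KL(Q||P) = 0.2785 nats

No, they are not equal!

This asymmetry is why KL divergence is not a true distance metric.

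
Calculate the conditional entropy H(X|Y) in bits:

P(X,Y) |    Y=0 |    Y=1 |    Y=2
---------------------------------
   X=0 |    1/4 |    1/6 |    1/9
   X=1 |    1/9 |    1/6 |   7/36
0.9439 bits

Using the chain rule: H(X|Y) = H(X,Y) - H(Y)

First, compute H(X,Y) = 2.5255 bits

Marginal P(Y) = (13/36, 1/3, 11/36)
H(Y) = 1.5816 bits

H(X|Y) = H(X,Y) - H(Y) = 2.5255 - 1.5816 = 0.9439 bits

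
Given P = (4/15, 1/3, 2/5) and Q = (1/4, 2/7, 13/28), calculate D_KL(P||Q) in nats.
0.0090 nats

KL divergence: D_KL(P||Q) = Σ p(x) log(p(x)/q(x))

Computing term by term:
  x=0: 4/15 × log_e[(4/15)/(1/4)] = 4/15 × 0.0645 = 0.0172
  x=1: 1/3 × log_e[(1/3)/(2/7)] = 1/3 × 0.1542 = 0.0514
  x=2: 2/5 × log_e[(2/5)/(13/28)] = 2/5 × -0.1490 = -0.0596

D_KL(P||Q) = 0.0090 nats

Note: KL divergence is always non-negative and equals 0 iff P = Q.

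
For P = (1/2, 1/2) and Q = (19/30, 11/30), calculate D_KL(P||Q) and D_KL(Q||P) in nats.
D_KL(P||Q) = 0.0369, D_KL(Q||P) = 0.0360

KL divergence is not symmetric: D_KL(P||Q) ≠ D_KL(Q||P) in general.

D_KL(P||Q) = 0.0369 nats
D_KL(Q||P) = 0.0360 nats

No, they are not equal!

This asymmetry is why KL divergence is not a true distance metric.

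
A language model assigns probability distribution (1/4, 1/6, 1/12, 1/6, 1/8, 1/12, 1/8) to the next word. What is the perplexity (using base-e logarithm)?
6.5394

Perplexity is e^H (or exp(H) for natural log).

First, H = -Σ p log p = 1.8778 nats
Perplexity = e^1.8778 = 6.5394

Interpretation: The model's uncertainty is equivalent to choosing uniformly among 6.5 options.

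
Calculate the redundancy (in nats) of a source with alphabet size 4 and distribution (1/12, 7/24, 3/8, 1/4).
0.1055 nats

Redundancy measures how far a source is from maximum entropy:
R = H_max - H(X)

Maximum entropy for 4 symbols: H_max = log_e(4) = 1.3863 nats
Actual entropy: H(X) = 1.2808 nats
Redundancy: R = 1.3863 - 1.2808 = 0.1055 nats

This redundancy represents potential for compression: the source could be compressed by 0.1055 nats per symbol.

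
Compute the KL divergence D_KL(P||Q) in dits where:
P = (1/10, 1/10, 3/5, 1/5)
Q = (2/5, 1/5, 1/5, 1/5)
0.1960 dits

KL divergence: D_KL(P||Q) = Σ p(x) log(p(x)/q(x))

Computing term by term:
  x=0: 1/10 × log_10[(1/10)/(2/5)] = 1/10 × -0.6021 = -0.0602
  x=1: 1/10 × log_10[(1/10)/(1/5)] = 1/10 × -0.3010 = -0.0301
  x=2: 3/5 × log_10[(3/5)/(1/5)] = 3/5 × 0.4771 = 0.2863
  x=3: 1/5 × log_10[(1/5)/(1/5)] = 1/5 × 0.0000 = 0.0000

D_KL(P||Q) = 0.1960 dits

Note: KL divergence is always non-negative and equals 0 iff P = Q.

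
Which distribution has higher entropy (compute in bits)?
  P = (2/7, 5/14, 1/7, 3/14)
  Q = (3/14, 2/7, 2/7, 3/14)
Q

Computing entropies in bits:
H(P) = 1.9242
H(Q) = 1.9852

Distribution Q has higher entropy.

Intuition: The distribution closer to uniform (more spread out) has higher entropy.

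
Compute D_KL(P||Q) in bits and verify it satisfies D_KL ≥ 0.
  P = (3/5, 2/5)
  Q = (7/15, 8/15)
0.0515 bits

KL divergence satisfies the Gibbs inequality: D_KL(P||Q) ≥ 0 for all distributions P, Q.

D_KL(P||Q) = Σ p(x) log(p(x)/q(x))
Term by term:
  x=0: 3/5 × log_2[(3/5)/(7/15)] = 0.2175
  x=1: 2/5 × log_2[(2/5)/(8/15)] = -0.1660
D_KL(P||Q) = 0.0515 bits

D_KL(P||Q) = 0.0515 ≥ 0 ✓

This non-negativity is a fundamental property: relative entropy cannot be negative because it measures how different Q is from P.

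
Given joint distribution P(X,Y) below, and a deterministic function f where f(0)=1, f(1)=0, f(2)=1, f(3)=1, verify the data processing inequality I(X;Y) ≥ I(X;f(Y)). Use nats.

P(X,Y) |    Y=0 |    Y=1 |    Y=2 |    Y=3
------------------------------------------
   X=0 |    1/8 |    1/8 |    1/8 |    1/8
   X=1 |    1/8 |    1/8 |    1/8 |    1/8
I(X;Y) = 0.0000, I(X;f(Y)) = 0.0000, inequality holds: 0.0000 ≥ 0.0000

Data Processing Inequality: For any Markov chain X → Y → Z, we have I(X;Y) ≥ I(X;Z).

Here Z = f(Y) is a deterministic function of Y, forming X → Y → Z.

Original I(X;Y) = 0.0000 nats

After applying f:
P(X,Z) where Z=f(Y):
- P(X,Z=0) = P(X,Y=1)
- P(X,Z=1) = P(X,Y=0) + P(X,Y=2) + P(X,Y=3)

I(X;Z) = I(X;f(Y)) = 0.0000 nats

Verification: 0.0000 ≥ 0.0000 ✓

Information cannot be created by processing; the function f can only lose information about X.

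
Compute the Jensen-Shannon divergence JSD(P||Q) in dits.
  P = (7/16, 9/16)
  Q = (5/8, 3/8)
0.0077 dits

Jensen-Shannon divergence is:
JSD(P||Q) = 0.5 × D_KL(P||M) + 0.5 × D_KL(Q||M)
where M = 0.5 × (P + Q) is the mixture distribution.

M = 0.5 × (7/16, 9/16) + 0.5 × (5/8, 3/8) = (17/32, 15/32)

D_KL(P||M) = 0.0076 dits
D_KL(Q||M) = 0.0078 dits

JSD(P||Q) = 0.5 × 0.0076 + 0.5 × 0.0078 = 0.0077 dits

Unlike KL divergence, JSD is symmetric and bounded: 0 ≤ JSD ≤ log(2).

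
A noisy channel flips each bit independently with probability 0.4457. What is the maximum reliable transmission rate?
0.0085 bits

For a binary symmetric channel (BSC) with error probability p:
Capacity C = 1 - H(p) bits per symbol

where H(p) = -p log₂(p) - (1-p) log₂(1-p) is the binary entropy function.

H(0.4457) = 0.9915 bits
C = 1 - 0.9915 = 0.0085 bits per symbol

This means we can reliably transmit up to 0.0085 bits of information per channel use.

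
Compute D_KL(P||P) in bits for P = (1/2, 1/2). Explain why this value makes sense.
0.0000 bits

KL divergence satisfies the Gibbs inequality: D_KL(P||Q) ≥ 0 for all distributions P, Q.

D_KL(P||Q) = Σ p(x) log(p(x)/q(x))
Each term is p(x) × log_2(p(x)/p(x)) = p(x) × log_2(1) = 0, so the sum is 0.
D_KL(P||Q) = 0.0000 bits

When P = Q, the KL divergence is exactly 0, as there is no 'divergence' between identical distributions.

This non-negativity is a fundamental property: relative entropy cannot be negative because it measures how different Q is from P.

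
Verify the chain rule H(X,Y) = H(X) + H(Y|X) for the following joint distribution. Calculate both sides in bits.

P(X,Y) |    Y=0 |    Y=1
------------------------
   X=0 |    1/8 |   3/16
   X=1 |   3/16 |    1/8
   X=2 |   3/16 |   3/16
H(X,Y) = 2.5613, H(X) = 1.5794, H(Y|X) = 0.9818 (all in bits)

Chain rule: H(X,Y) = H(X) + H(Y|X)

Left side — joint entropy directly:
H(X,Y) = -Σ p(x,y) log p(x,y) = 2.5613 bits

Right side — compute H(Y|X) from the conditional distributions:
P(X) = (5/16, 5/16, 3/8), so H(X) = 1.5794 bits
H(Y|X) = Σ_x P(X=x) · H(Y|X=x):
  P(Y|X=0) = (2/5, 3/5), H(Y|X=0) = 0.9710, weight P(X=0) = 5/16
  P(Y|X=1) = (3/5, 2/5), H(Y|X=1) = 0.9710, weight P(X=1) = 5/16
  P(Y|X=2) = (1/2, 1/2), H(Y|X=2) = 1.0000, weight P(X=2) = 3/8
H(Y|X) = 0.9818 bits

H(X) + H(Y|X) = 1.5794 + 0.9818 = 2.5613 bits

Both sides equal 2.5613 bits. ✓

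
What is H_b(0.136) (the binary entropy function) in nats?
0.3976 nats

The binary entropy function is:
H(p) = -p log(p) - (1-p) log(1-p)

H(0.136) = -0.136 × log_e(0.136) - 0.864 × log_e(0.864)
H(0.136) = 0.3976 nats

Note: Binary entropy is maximized at p=0.5 (H=1 bit) and minimized at p=0 or p=1 (H=0).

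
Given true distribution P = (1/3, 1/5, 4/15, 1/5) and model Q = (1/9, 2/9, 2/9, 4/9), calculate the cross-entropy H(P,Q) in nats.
1.5965 nats

Cross-entropy: H(P,Q) = -Σ p(x) log q(x)

Alternatively: H(P,Q) = H(P) + D_KL(P||Q)
H(P) = 1.3624 nats
D_KL(P||Q) = 0.2340 nats

H(P,Q) = 1.3624 + 0.2340 = 1.5965 nats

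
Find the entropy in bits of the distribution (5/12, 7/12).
0.9799 bits

Shannon entropy is H(X) = -Σ p(x) log p(x).

For P = (5/12, 7/12):
H = -5/12 × log_2(5/12) -7/12 × log_2(7/12)
H = 0.9799 bits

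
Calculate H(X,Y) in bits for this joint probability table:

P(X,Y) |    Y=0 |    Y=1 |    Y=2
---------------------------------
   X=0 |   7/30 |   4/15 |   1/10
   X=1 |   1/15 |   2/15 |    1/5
2.4430 bits

Joint entropy is H(X,Y) = -Σ_{x,y} p(x,y) log p(x,y).

Summing over all non-zero entries:
H(X,Y) = -[7/30·log_2(7/30) + 4/15·log_2(4/15) + 1/10·log_2(1/10) + 1/15·log_2(1/15) + 2/15·log_2(2/15) + 1/5·log_2(1/5)]
H(X,Y) = 2.4430 bits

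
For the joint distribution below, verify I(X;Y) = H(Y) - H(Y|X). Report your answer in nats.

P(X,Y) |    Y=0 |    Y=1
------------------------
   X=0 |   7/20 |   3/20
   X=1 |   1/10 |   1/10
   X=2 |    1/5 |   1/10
I(X;Y) = 0.0124 nats

Mutual information has multiple equivalent forms:
- I(X;Y) = H(X) - H(X|Y)
- I(X;Y) = H(Y) - H(Y|X)
- I(X;Y) = H(X) + H(Y) - H(X,Y)

Computing all quantities:
H(X) = 1.0297, H(Y) = 0.6474, H(X,Y) = 1.6647
H(X|Y) = 1.0172, H(Y|X) = 0.6350

Verification:
H(X) - H(X|Y) = 1.0297 - 1.0172 = 0.0124
H(Y) - H(Y|X) = 0.6474 - 0.6350 = 0.0124
H(X) + H(Y) - H(X,Y) = 1.0297 + 0.6474 - 1.6647 = 0.0124

All forms give I(X;Y) = 0.0124 nats. ✓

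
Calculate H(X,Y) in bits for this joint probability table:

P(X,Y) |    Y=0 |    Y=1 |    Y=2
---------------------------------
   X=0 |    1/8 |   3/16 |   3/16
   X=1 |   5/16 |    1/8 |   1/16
2.4300 bits

Joint entropy is H(X,Y) = -Σ_{x,y} p(x,y) log p(x,y).

Summing over all non-zero entries:
H(X,Y) = -[1/8·log_2(1/8) + 3/16·log_2(3/16) + 3/16·log_2(3/16) + 5/16·log_2(5/16) + 1/8·log_2(1/8) + 1/16·log_2(1/16)]
H(X,Y) = 2.4300 bits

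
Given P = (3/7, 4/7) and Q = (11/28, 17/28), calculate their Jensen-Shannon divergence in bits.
0.0010 bits

Jensen-Shannon divergence is:
JSD(P||Q) = 0.5 × D_KL(P||M) + 0.5 × D_KL(Q||M)
where M = 0.5 × (P + Q) is the mixture distribution.

M = 0.5 × (3/7, 4/7) + 0.5 × (11/28, 17/28) = (0.410714, 0.589286)

D_KL(P||M) = 0.0009 bits
D_KL(Q||M) = 0.0010 bits

JSD(P||Q) = 0.5 × 0.0009 + 0.5 × 0.0010 = 0.0010 bits

Unlike KL divergence, JSD is symmetric and bounded: 0 ≤ JSD ≤ log(2).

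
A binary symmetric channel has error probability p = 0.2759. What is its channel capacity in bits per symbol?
0.1502 bits

For a binary symmetric channel (BSC) with error probability p:
Capacity C = 1 - H(p) bits per symbol

where H(p) = -p log₂(p) - (1-p) log₂(1-p) is the binary entropy function.

H(0.2759) = 0.8498 bits
C = 1 - 0.8498 = 0.1502 bits per symbol

This means we can reliably transmit up to 0.1502 bits of information per channel use.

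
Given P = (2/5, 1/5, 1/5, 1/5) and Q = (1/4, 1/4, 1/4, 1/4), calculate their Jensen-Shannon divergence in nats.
0.0129 nats

Jensen-Shannon divergence is:
JSD(P||Q) = 0.5 × D_KL(P||M) + 0.5 × D_KL(Q||M)
where M = 0.5 × (P + Q) is the mixture distribution.

M = 0.5 × (2/5, 1/5, 1/5, 1/5) + 0.5 × (1/4, 1/4, 1/4, 1/4) = (13/40, 9/40, 9/40, 9/40)

D_KL(P||M) = 0.0124 nats
D_KL(Q||M) = 0.0134 nats

JSD(P||Q) = 0.5 × 0.0124 + 0.5 × 0.0134 = 0.0129 nats

Unlike KL divergence, JSD is symmetric and bounded: 0 ≤ JSD ≤ log(2).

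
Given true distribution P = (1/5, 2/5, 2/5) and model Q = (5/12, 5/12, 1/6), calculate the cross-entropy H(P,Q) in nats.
1.2420 nats

Cross-entropy: H(P,Q) = -Σ p(x) log q(x)

Alternatively: H(P,Q) = H(P) + D_KL(P||Q)
H(P) = 1.0549 nats
D_KL(P||Q) = 0.1871 nats

H(P,Q) = 1.0549 + 0.1871 = 1.2420 nats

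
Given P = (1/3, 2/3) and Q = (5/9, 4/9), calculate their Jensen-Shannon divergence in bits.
0.0364 bits

Jensen-Shannon divergence is:
JSD(P||Q) = 0.5 × D_KL(P||M) + 0.5 × D_KL(Q||M)
where M = 0.5 × (P + Q) is the mixture distribution.

M = 0.5 × (1/3, 2/3) + 0.5 × (5/9, 4/9) = (4/9, 5/9)

D_KL(P||M) = 0.0370 bits
D_KL(Q||M) = 0.0358 bits

JSD(P||Q) = 0.5 × 0.0370 + 0.5 × 0.0358 = 0.0364 bits

Unlike KL divergence, JSD is symmetric and bounded: 0 ≤ JSD ≤ log(2).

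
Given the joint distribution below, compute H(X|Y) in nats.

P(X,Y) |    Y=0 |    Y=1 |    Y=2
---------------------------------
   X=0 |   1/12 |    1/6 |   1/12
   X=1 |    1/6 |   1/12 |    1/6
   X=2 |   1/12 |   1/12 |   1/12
1.0397 nats

Using the chain rule: H(X|Y) = H(X,Y) - H(Y)

First, compute H(X,Y) = 2.1383 nats

Marginal P(Y) = (1/3, 1/3, 1/3)
H(Y) = 1.0986 nats

H(X|Y) = H(X,Y) - H(Y) = 2.1383 - 1.0986 = 1.0397 nats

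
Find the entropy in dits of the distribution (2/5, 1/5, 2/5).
0.4581 dits

Shannon entropy is H(X) = -Σ p(x) log p(x).

For P = (2/5, 1/5, 2/5):
H = -2/5 × log_10(2/5) -1/5 × log_10(1/5) -2/5 × log_10(2/5)
H = 0.4581 dits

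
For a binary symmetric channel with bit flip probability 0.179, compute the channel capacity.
0.3221 bits

For a binary symmetric channel (BSC) with error probability p:
Capacity C = 1 - H(p) bits per symbol

where H(p) = -p log₂(p) - (1-p) log₂(1-p) is the binary entropy function.

H(0.179) = 0.6779 bits
C = 1 - 0.6779 = 0.3221 bits per symbol

This means we can reliably transmit up to 0.3221 bits of information per channel use.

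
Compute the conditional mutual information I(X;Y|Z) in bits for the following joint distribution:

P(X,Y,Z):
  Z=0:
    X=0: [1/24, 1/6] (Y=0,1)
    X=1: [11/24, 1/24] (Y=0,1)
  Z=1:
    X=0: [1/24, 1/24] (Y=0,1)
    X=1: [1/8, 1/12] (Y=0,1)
0.2635 bits

Conditional mutual information: I(X;Y|Z) = H(X|Z) + H(Y|Z) - H(X,Y|Z)

H(Z) = 0.8709
H(X,Z) = 1.7417 → H(X|Z) = 0.8708
H(Y,Z) = 1.7773 → H(Y|Z) = 0.9064
H(X,Y,Z) = 2.3846 → H(X,Y|Z) = 1.5137

I(X;Y|Z) = 0.8708 + 0.9064 - 1.5137 = 0.2635 bits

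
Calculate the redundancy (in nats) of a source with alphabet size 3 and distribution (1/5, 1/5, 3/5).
0.1483 nats

Redundancy measures how far a source is from maximum entropy:
R = H_max - H(X)

Maximum entropy for 3 symbols: H_max = log_e(3) = 1.0986 nats
Actual entropy: H(X) = 0.9503 nats
Redundancy: R = 1.0986 - 0.9503 = 0.1483 nats

This redundancy represents potential for compression: the source could be compressed by 0.1483 nats per symbol.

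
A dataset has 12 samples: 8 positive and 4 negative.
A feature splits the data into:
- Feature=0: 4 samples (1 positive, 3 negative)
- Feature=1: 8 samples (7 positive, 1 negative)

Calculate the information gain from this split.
0.2855 bits

Information Gain = H(Y) - H(Y|Feature)

Before split:
P(positive) = 8/12 = 0.6667
H(Y) = 0.9183 bits

After split:
Feature=0: H = 0.8113 bits (weight = 4/12)
Feature=1: H = 0.5436 bits (weight = 8/12)
H(Y|Feature) = (4/12)×0.8113 + (8/12)×0.5436 = 0.6328 bits

Information Gain = 0.9183 - 0.6328 = 0.2855 bits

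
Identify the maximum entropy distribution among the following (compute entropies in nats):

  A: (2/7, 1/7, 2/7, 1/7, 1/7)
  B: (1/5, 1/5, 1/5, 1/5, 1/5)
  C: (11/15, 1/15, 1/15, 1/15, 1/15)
B

For a discrete distribution over n outcomes, entropy is maximized by the uniform distribution.

Computing entropies:
H(A) = 1.5498 nats
H(B) = 1.6094 nats
H(C) = 0.9496 nats

The uniform distribution (where all probabilities equal 1/5) achieves the maximum entropy of log_e(5) = 1.6094 nats.

Distribution B has the highest entropy.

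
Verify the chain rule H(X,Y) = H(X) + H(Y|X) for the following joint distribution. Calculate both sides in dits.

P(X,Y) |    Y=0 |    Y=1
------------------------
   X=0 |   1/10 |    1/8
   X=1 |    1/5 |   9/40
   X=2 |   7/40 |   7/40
H(X,Y) = 0.7634, H(X) = 0.4633, H(Y|X) = 0.3001 (all in dits)

Chain rule: H(X,Y) = H(X) + H(Y|X)

Left side — joint entropy directly:
H(X,Y) = -Σ p(x,y) log p(x,y) = 0.7634 dits

Right side — compute H(Y|X) from the conditional distributions:
P(X) = (9/40, 17/40, 7/20), so H(X) = 0.4633 dits
H(Y|X) = Σ_x P(X=x) · H(Y|X=x):
  P(Y|X=0) = (4/9, 5/9), H(Y|X=0) = 0.2983, weight P(X=0) = 9/40
  P(Y|X=1) = (8/17, 9/17), H(Y|X=1) = 0.3003, weight P(X=1) = 17/40
  P(Y|X=2) = (1/2, 1/2), H(Y|X=2) = 0.3010, weight P(X=2) = 7/20
H(Y|X) = 0.3001 dits

H(X) + H(Y|X) = 0.4633 + 0.3001 = 0.7634 dits

Both sides equal 0.7634 dits. ✓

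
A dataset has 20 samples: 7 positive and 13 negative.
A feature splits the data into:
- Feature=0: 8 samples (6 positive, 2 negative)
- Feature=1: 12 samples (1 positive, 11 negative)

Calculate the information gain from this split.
0.3613 bits

Information Gain = H(Y) - H(Y|Feature)

Before split:
P(positive) = 7/20 = 0.3500
H(Y) = 0.9341 bits

After split:
Feature=0: H = 0.8113 bits (weight = 8/20)
Feature=1: H = 0.4138 bits (weight = 12/20)
H(Y|Feature) = (8/20)×0.8113 + (12/20)×0.4138 = 0.5728 bits

Information Gain = 0.9341 - 0.5728 = 0.3613 bits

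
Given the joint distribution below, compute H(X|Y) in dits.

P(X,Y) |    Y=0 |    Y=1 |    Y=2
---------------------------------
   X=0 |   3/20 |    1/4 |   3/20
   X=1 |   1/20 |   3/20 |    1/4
0.2787 dits

Using the chain rule: H(X|Y) = H(X,Y) - H(Y)

First, compute H(X,Y) = 0.7368 dits

Marginal P(Y) = (1/5, 2/5, 2/5)
H(Y) = 0.4581 dits

H(X|Y) = H(X,Y) - H(Y) = 0.7368 - 0.4581 = 0.2787 dits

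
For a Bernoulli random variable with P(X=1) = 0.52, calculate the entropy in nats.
0.6923 nats

The binary entropy function is:
H(p) = -p log(p) - (1-p) log(1-p)

H(0.52) = -0.52 × log_e(0.52) - 0.48 × log_e(0.48)
H(0.52) = 0.6923 nats

Note: Binary entropy is maximized at p=0.5 (H=1 bit) and minimized at p=0 or p=1 (H=0).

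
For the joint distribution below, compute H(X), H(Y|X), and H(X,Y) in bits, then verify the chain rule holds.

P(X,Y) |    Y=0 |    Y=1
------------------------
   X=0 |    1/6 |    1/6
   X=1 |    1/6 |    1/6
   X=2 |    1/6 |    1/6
H(X,Y) = 2.5850, H(X) = 1.5850, H(Y|X) = 1.0000 (all in bits)

Chain rule: H(X,Y) = H(X) + H(Y|X)

Left side — joint entropy directly:
H(X,Y) = -Σ p(x,y) log p(x,y) = 2.5850 bits

Right side — compute H(Y|X) from the conditional distributions:
P(X) = (1/3, 1/3, 1/3), so H(X) = 1.5850 bits
H(Y|X) = Σ_x P(X=x) · H(Y|X=x):
  P(Y|X=0) = (1/2, 1/2), H(Y|X=0) = 1.0000, weight P(X=0) = 1/3
  P(Y|X=1) = (1/2, 1/2), H(Y|X=1) = 1.0000, weight P(X=1) = 1/3
  P(Y|X=2) = (1/2, 1/2), H(Y|X=2) = 1.0000, weight P(X=2) = 1/3
H(Y|X) = 1.0000 bits

H(X) + H(Y|X) = 1.5850 + 1.0000 = 2.5850 bits

Both sides equal 2.5850 bits. ✓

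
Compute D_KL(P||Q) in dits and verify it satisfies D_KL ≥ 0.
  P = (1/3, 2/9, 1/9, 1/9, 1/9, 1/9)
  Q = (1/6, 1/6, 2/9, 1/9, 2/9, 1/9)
0.0612 dits

KL divergence satisfies the Gibbs inequality: D_KL(P||Q) ≥ 0 for all distributions P, Q.

D_KL(P||Q) = Σ p(x) log(p(x)/q(x))
Term by term:
  x=0: 1/3 × log_10[(1/3)/(1/6)] = 0.1003
  x=1: 2/9 × log_10[(2/9)/(1/6)] = 0.0278
  x=2: 1/9 × log_10[(1/9)/(2/9)] = -0.0334
  x=3: 1/9 × log_10[(1/9)/(1/9)] = 0.0000
  x=4: 1/9 × log_10[(1/9)/(2/9)] = -0.0334
  x=5: 1/9 × log_10[(1/9)/(1/9)] = 0.0000
D_KL(P||Q) = 0.0612 dits

D_KL(P||Q) = 0.0612 ≥ 0 ✓

This non-negativity is a fundamental property: relative entropy cannot be negative because it measures how different Q is from P.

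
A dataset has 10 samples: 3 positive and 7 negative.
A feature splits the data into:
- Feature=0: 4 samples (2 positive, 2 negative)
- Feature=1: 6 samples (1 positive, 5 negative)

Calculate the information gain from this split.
0.0913 bits

Information Gain = H(Y) - H(Y|Feature)

Before split:
P(positive) = 3/10 = 0.3000
H(Y) = 0.8813 bits

After split:
Feature=0: H = 1.0000 bits (weight = 4/10)
Feature=1: H = 0.6500 bits (weight = 6/10)
H(Y|Feature) = (4/10)×1.0000 + (6/10)×0.6500 = 0.7900 bits

Information Gain = 0.8813 - 0.7900 = 0.0913 bits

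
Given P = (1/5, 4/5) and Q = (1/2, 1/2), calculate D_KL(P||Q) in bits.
0.2781 bits

KL divergence: D_KL(P||Q) = Σ p(x) log(p(x)/q(x))

Computing term by term:
  x=0: 1/5 × log_2[(1/5)/(1/2)] = 1/5 × -1.3219 = -0.2644
  x=1: 4/5 × log_2[(4/5)/(1/2)] = 4/5 × 0.6781 = 0.5425

D_KL(P||Q) = 0.2781 bits

Note: KL divergence is always non-negative and equals 0 iff P = Q.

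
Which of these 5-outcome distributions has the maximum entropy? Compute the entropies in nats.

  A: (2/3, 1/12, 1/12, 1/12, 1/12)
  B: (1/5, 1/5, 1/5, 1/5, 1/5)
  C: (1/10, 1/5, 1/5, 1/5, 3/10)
B

For a discrete distribution over n outcomes, entropy is maximized by the uniform distribution.

Computing entropies:
H(A) = 1.0986 nats
H(B) = 1.6094 nats
H(C) = 1.5571 nats

The uniform distribution (where all probabilities equal 1/5) achieves the maximum entropy of log_e(5) = 1.6094 nats.

Distribution B has the highest entropy.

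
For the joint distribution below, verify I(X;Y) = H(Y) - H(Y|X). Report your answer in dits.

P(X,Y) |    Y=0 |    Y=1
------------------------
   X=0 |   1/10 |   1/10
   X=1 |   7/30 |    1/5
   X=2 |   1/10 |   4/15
I(X;Y) = 0.0138 dits

Mutual information has multiple equivalent forms:
- I(X;Y) = H(X) - H(X|Y)
- I(X;Y) = H(Y) - H(Y|X)
- I(X;Y) = H(X) + H(Y) - H(X,Y)

Computing all quantities:
H(X) = 0.4569, H(Y) = 0.2972, H(X,Y) = 0.7403
H(X|Y) = 0.4432, H(Y|X) = 0.2834

Verification:
H(X) - H(X|Y) = 0.4569 - 0.4432 = 0.0138
H(Y) - H(Y|X) = 0.2972 - 0.2834 = 0.0138
H(X) + H(Y) - H(X,Y) = 0.4569 + 0.2972 - 0.7403 = 0.0138

All forms give I(X;Y) = 0.0138 dits. ✓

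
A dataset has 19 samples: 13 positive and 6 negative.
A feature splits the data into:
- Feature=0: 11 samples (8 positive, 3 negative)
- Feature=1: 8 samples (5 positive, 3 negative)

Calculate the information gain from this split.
0.0085 bits

Information Gain = H(Y) - H(Y|Feature)

Before split:
P(positive) = 13/19 = 0.6842
H(Y) = 0.8997 bits

After split:
Feature=0: H = 0.8454 bits (weight = 11/19)
Feature=1: H = 0.9544 bits (weight = 8/19)
H(Y|Feature) = (11/19)×0.8454 + (8/19)×0.9544 = 0.8913 bits

Information Gain = 0.8997 - 0.8913 = 0.0085 bits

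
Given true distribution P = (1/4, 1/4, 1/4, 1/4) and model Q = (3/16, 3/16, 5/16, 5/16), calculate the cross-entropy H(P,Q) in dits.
0.6161 dits

Cross-entropy: H(P,Q) = -Σ p(x) log q(x)

Alternatively: H(P,Q) = H(P) + D_KL(P||Q)
H(P) = 0.6021 dits
D_KL(P||Q) = 0.0140 dits

H(P,Q) = 0.6021 + 0.0140 = 0.6161 dits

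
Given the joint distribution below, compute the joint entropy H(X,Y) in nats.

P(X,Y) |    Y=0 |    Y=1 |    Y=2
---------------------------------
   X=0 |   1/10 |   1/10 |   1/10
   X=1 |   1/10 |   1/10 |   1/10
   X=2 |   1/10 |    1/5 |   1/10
2.1640 nats

Joint entropy is H(X,Y) = -Σ_{x,y} p(x,y) log p(x,y).

Summing over all non-zero entries:
H(X,Y) = -[1/10·log_e(1/10) + 1/10·log_e(1/10) + 1/10·log_e(1/10) + 1/10·log_e(1/10) + 1/10·log_e(1/10) + 1/10·log_e(1/10) + 1/10·log_e(1/10) + 1/5·log_e(1/5) + 1/10·log_e(1/10)]
H(X,Y) = 2.1640 nats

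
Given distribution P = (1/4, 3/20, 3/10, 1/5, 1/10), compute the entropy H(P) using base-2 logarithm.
2.2282 bits

Shannon entropy is H(X) = -Σ p(x) log p(x).

For P = (1/4, 3/20, 3/10, 1/5, 1/10):
H = -1/4 × log_2(1/4) -3/20 × log_2(3/20) -3/10 × log_2(3/10) -1/5 × log_2(1/5) -1/10 × log_2(1/10)
H = 2.2282 bits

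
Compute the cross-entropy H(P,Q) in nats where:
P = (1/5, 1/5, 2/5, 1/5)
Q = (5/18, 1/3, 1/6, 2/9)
1.4934 nats

Cross-entropy: H(P,Q) = -Σ p(x) log q(x)

Alternatively: H(P,Q) = H(P) + D_KL(P||Q)
H(P) = 1.3322 nats
D_KL(P||Q) = 0.1612 nats

H(P,Q) = 1.3322 + 0.1612 = 1.4934 nats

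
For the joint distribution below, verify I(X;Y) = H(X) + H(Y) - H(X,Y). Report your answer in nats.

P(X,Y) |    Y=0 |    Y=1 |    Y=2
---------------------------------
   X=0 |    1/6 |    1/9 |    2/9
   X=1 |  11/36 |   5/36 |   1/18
I(X;Y) = 0.0758 nats

Mutual information has multiple equivalent forms:
- I(X;Y) = H(X) - H(X|Y)
- I(X;Y) = H(Y) - H(Y|X)
- I(X;Y) = H(X) + H(Y) - H(X,Y)

Computing all quantities:
H(X) = 0.6931, H(Y) = 1.0567, H(X,Y) = 1.6740
H(X|Y) = 0.6173, H(Y|X) = 0.9809

Verification:
H(X) - H(X|Y) = 0.6931 - 0.6173 = 0.0758
H(Y) - H(Y|X) = 1.0567 - 0.9809 = 0.0758
H(X) + H(Y) - H(X,Y) = 0.6931 + 1.0567 - 1.6740 = 0.0758

All forms give I(X;Y) = 0.0758 nats. ✓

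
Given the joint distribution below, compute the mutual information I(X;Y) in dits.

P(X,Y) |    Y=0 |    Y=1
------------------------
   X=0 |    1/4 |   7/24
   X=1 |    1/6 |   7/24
0.0021 dits

Mutual information: I(X;Y) = H(X) + H(Y) - H(X,Y)

Marginals:
P(X) = (13/24, 11/24), H(X) = 0.2995 dits
P(Y) = (5/12, 7/12), H(Y) = 0.2950 dits

Joint entropy: H(X,Y) = 0.5924 dits

I(X;Y) = 0.2995 + 0.2950 - 0.5924 = 0.0021 dits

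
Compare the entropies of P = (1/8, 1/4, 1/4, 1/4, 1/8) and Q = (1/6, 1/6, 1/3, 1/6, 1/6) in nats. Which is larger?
Q

Computing entropies in nats:
H(P) = 1.5596
H(Q) = 1.5607

Distribution Q has higher entropy.

Intuition: The distribution closer to uniform (more spread out) has higher entropy.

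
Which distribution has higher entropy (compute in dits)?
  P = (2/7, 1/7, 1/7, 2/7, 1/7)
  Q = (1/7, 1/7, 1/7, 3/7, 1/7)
P

Computing entropies in dits:
H(P) = 0.6731
H(Q) = 0.6406

Distribution P has higher entropy.

Intuition: The distribution closer to uniform (more spread out) has higher entropy.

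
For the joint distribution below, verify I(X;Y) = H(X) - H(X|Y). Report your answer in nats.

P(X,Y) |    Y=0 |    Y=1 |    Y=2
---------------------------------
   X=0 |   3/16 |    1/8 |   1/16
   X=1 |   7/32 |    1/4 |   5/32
I(X;Y) = 0.0116 nats

Mutual information has multiple equivalent forms:
- I(X;Y) = H(X) - H(X|Y)
- I(X;Y) = H(Y) - H(Y|X)
- I(X;Y) = H(X) + H(Y) - H(X,Y)

Computing all quantities:
H(X) = 0.6616, H(Y) = 1.0662, H(X,Y) = 1.7162
H(X|Y) = 0.6500, H(Y|X) = 1.0546

Verification:
H(X) - H(X|Y) = 0.6616 - 0.6500 = 0.0116
H(Y) - H(Y|X) = 1.0662 - 1.0546 = 0.0116
H(X) + H(Y) - H(X,Y) = 0.6616 + 1.0662 - 1.7162 = 0.0116

All forms give I(X;Y) = 0.0116 nats. ✓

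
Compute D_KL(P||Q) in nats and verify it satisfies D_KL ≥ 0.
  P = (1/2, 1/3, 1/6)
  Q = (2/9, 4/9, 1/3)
0.1940 nats

KL divergence satisfies the Gibbs inequality: D_KL(P||Q) ≥ 0 for all distributions P, Q.

D_KL(P||Q) = Σ p(x) log(p(x)/q(x))
Term by term:
  x=0: 1/2 × log_e[(1/2)/(2/9)] = 0.4055
  x=1: 1/3 × log_e[(1/3)/(4/9)] = -0.0959
  x=2: 1/6 × log_e[(1/6)/(1/3)] = -0.1155
D_KL(P||Q) = 0.1940 nats

D_KL(P||Q) = 0.1940 ≥ 0 ✓

This non-negativity is a fundamental property: relative entropy cannot be negative because it measures how different Q is from P.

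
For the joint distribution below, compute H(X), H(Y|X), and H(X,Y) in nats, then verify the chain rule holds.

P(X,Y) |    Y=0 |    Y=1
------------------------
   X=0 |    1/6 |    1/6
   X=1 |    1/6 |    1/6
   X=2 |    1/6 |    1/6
H(X,Y) = 1.7918, H(X) = 1.0986, H(Y|X) = 0.6931 (all in nats)

Chain rule: H(X,Y) = H(X) + H(Y|X)

Left side — joint entropy directly:
H(X,Y) = -Σ p(x,y) log p(x,y) = 1.7918 nats

Right side — compute H(Y|X) from the conditional distributions:
P(X) = (1/3, 1/3, 1/3), so H(X) = 1.0986 nats
H(Y|X) = Σ_x P(X=x) · H(Y|X=x):
  P(Y|X=0) = (1/2, 1/2), H(Y|X=0) = 0.6931, weight P(X=0) = 1/3
  P(Y|X=1) = (1/2, 1/2), H(Y|X=1) = 0.6931, weight P(X=1) = 1/3
  P(Y|X=2) = (1/2, 1/2), H(Y|X=2) = 0.6931, weight P(X=2) = 1/3
H(Y|X) = 0.6931 nats

H(X) + H(Y|X) = 1.0986 + 0.6931 = 1.7918 nats

Both sides equal 1.7918 nats. ✓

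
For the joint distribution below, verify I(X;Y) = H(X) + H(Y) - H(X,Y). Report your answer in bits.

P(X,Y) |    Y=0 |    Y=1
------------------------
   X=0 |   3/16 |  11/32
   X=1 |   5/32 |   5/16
I(X;Y) = 0.0003 bits

Mutual information has multiple equivalent forms:
- I(X;Y) = H(X) - H(X|Y)
- I(X;Y) = H(Y) - H(Y|X)
- I(X;Y) = H(X) + H(Y) - H(X,Y)

Computing all quantities:
H(X) = 0.9972, H(Y) = 0.9284, H(X,Y) = 1.9252
H(X|Y) = 0.9969, H(Y|X) = 0.9281

Verification:
H(X) - H(X|Y) = 0.9972 - 0.9969 = 0.0003
H(Y) - H(Y|X) = 0.9284 - 0.9281 = 0.0003
H(X) + H(Y) - H(X,Y) = 0.9972 + 0.9284 - 1.9252 = 0.0003

All forms give I(X;Y) = 0.0003 bits. ✓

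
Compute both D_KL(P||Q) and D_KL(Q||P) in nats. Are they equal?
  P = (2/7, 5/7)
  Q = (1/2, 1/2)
D_KL(P||Q) = 0.0949, D_KL(Q||P) = 0.1015

KL divergence is not symmetric: D_KL(P||Q) ≠ D_KL(Q||P) in general.

D_KL(P||Q) = 0.0949 nats
D_KL(Q||P) = 0.1015 nats

No, they are not equal!

This asymmetry is why KL divergence is not a true distance metric.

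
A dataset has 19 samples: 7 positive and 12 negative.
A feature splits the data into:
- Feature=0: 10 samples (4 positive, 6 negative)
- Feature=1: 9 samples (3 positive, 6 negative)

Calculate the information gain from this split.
0.0034 bits

Information Gain = H(Y) - H(Y|Feature)

Before split:
P(positive) = 7/19 = 0.3684
H(Y) = 0.9495 bits

After split:
Feature=0: H = 0.9710 bits (weight = 10/19)
Feature=1: H = 0.9183 bits (weight = 9/19)
H(Y|Feature) = (10/19)×0.9710 + (9/19)×0.9183 = 0.9460 bits

Information Gain = 0.9495 - 0.9460 = 0.0034 bits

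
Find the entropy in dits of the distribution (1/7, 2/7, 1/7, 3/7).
0.5546 dits

Shannon entropy is H(X) = -Σ p(x) log p(x).

For P = (1/7, 2/7, 1/7, 3/7):
H = -1/7 × log_10(1/7) -2/7 × log_10(2/7) -1/7 × log_10(1/7) -3/7 × log_10(3/7)
H = 0.5546 dits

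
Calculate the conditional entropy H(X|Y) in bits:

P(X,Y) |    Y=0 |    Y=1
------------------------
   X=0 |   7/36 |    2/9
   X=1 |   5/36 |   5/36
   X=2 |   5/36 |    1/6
1.5613 bits

Using the chain rule: H(X|Y) = H(X,Y) - H(Y)

First, compute H(X,Y) = 2.5591 bits

Marginal P(Y) = (17/36, 19/36)
H(Y) = 0.9978 bits

H(X|Y) = H(X,Y) - H(Y) = 2.5591 - 0.9978 = 1.5613 bits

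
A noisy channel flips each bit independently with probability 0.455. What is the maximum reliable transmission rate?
0.0059 bits

For a binary symmetric channel (BSC) with error probability p:
Capacity C = 1 - H(p) bits per symbol

where H(p) = -p log₂(p) - (1-p) log₂(1-p) is the binary entropy function.

H(0.455) = 0.9941 bits
C = 1 - 0.9941 = 0.0059 bits per symbol

This means we can reliably transmit up to 0.0059 bits of information per channel use.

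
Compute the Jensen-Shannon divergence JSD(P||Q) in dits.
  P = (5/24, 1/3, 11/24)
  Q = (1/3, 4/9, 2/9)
0.0140 dits

Jensen-Shannon divergence is:
JSD(P||Q) = 0.5 × D_KL(P||M) + 0.5 × D_KL(Q||M)
where M = 0.5 × (P + Q) is the mixture distribution.

M = 0.5 × (5/24, 1/3, 11/24) + 0.5 × (1/3, 4/9, 2/9) = (0.270833, 7/18, 0.340278)

D_KL(P||M) = 0.0132 dits
D_KL(Q||M) = 0.0147 dits

JSD(P||Q) = 0.5 × 0.0132 + 0.5 × 0.0147 = 0.0140 dits

Unlike KL divergence, JSD is symmetric and bounded: 0 ≤ JSD ≤ log(2).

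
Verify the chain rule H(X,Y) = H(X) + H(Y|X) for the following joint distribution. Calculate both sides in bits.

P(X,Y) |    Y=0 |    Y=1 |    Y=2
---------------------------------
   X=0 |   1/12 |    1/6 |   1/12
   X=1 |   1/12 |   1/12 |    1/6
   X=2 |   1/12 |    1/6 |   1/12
H(X,Y) = 3.0850, H(X) = 1.5850, H(Y|X) = 1.5000 (all in bits)

Chain rule: H(X,Y) = H(X) + H(Y|X)

Left side — joint entropy directly:
H(X,Y) = -Σ p(x,y) log p(x,y) = 3.0850 bits

Right side — compute H(Y|X) from the conditional distributions:
P(X) = (1/3, 1/3, 1/3), so H(X) = 1.5850 bits
H(Y|X) = Σ_x P(X=x) · H(Y|X=x):
  P(Y|X=0) = (1/4, 1/2, 1/4), H(Y|X=0) = 1.5000, weight P(X=0) = 1/3
  P(Y|X=1) = (1/4, 1/4, 1/2), H(Y|X=1) = 1.5000, weight P(X=1) = 1/3
  P(Y|X=2) = (1/4, 1/2, 1/4), H(Y|X=2) = 1.5000, weight P(X=2) = 1/3
H(Y|X) = 1.5000 bits

H(X) + H(Y|X) = 1.5850 + 1.5000 = 3.0850 bits

Both sides equal 3.0850 bits. ✓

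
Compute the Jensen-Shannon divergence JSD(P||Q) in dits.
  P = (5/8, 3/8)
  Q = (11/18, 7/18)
0.0000 dits

Jensen-Shannon divergence is:
JSD(P||Q) = 0.5 × D_KL(P||M) + 0.5 × D_KL(Q||M)
where M = 0.5 × (P + Q) is the mixture distribution.

M = 0.5 × (5/8, 3/8) + 0.5 × (11/18, 7/18) = (0.618056, 0.381944)

D_KL(P||M) = 0.0000 dits
D_KL(Q||M) = 0.0000 dits

JSD(P||Q) = 0.5 × 0.0000 + 0.5 × 0.0000 = 0.0000 dits

Unlike KL divergence, JSD is symmetric and bounded: 0 ≤ JSD ≤ log(2).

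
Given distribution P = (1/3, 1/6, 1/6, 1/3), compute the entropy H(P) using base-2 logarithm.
1.9183 bits

Shannon entropy is H(X) = -Σ p(x) log p(x).

For P = (1/3, 1/6, 1/6, 1/3):
H = -1/3 × log_2(1/3) -1/6 × log_2(1/6) -1/6 × log_2(1/6) -1/3 × log_2(1/3)
H = 1.9183 bits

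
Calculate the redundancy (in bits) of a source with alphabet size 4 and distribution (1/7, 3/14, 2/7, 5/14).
0.0758 bits

Redundancy measures how far a source is from maximum entropy:
R = H_max - H(X)

Maximum entropy for 4 symbols: H_max = log_2(4) = 2.0000 bits
Actual entropy: H(X) = 1.9242 bits
Redundancy: R = 2.0000 - 1.9242 = 0.0758 bits

This redundancy represents potential for compression: the source could be compressed by 0.0758 bits per symbol.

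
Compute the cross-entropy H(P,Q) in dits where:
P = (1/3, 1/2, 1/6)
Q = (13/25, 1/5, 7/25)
0.5363 dits

Cross-entropy: H(P,Q) = -Σ p(x) log q(x)

Alternatively: H(P,Q) = H(P) + D_KL(P||Q)
H(P) = 0.4392 dits
D_KL(P||Q) = 0.0970 dits

H(P,Q) = 0.4392 + 0.0970 = 0.5363 dits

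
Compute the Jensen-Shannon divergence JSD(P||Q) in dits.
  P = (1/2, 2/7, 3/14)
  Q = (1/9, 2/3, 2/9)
0.0461 dits

Jensen-Shannon divergence is:
JSD(P||Q) = 0.5 × D_KL(P||M) + 0.5 × D_KL(Q||M)
where M = 0.5 × (P + Q) is the mixture distribution.

M = 0.5 × (1/2, 2/7, 3/14) + 0.5 × (1/9, 2/3, 2/9) = (11/36, 10/21, 0.218254)

D_KL(P||M) = 0.0418 dits
D_KL(Q||M) = 0.0503 dits

JSD(P||Q) = 0.5 × 0.0418 + 0.5 × 0.0503 = 0.0461 dits

Unlike KL divergence, JSD is symmetric and bounded: 0 ≤ JSD ≤ log(2).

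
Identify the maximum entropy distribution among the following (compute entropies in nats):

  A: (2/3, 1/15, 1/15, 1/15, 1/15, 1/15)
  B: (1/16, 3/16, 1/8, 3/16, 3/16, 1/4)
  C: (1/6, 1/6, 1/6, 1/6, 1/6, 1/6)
C

For a discrete distribution over n outcomes, entropy is maximized by the uniform distribution.

Computing entropies:
H(A) = 1.1730 nats
H(B) = 1.7214 nats
H(C) = 1.7918 nats

The uniform distribution (where all probabilities equal 1/6) achieves the maximum entropy of log_e(6) = 1.7918 nats.

Distribution C has the highest entropy.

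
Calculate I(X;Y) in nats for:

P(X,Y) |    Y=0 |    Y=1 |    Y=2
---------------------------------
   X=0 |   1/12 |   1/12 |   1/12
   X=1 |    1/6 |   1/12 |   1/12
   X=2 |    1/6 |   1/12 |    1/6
0.0168 nats

Mutual information: I(X;Y) = H(X) + H(Y) - H(X,Y)

Marginals:
P(X) = (1/4, 1/3, 5/12), H(X) = 1.0776 nats
P(Y) = (5/12, 1/4, 1/3), H(Y) = 1.0776 nats

Joint entropy: H(X,Y) = 2.1383 nats

I(X;Y) = 1.0776 + 1.0776 - 2.1383 = 0.0168 nats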